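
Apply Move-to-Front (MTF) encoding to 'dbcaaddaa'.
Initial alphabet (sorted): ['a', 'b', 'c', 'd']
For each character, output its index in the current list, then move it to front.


MTF encoding:
'd': index 3 in ['a', 'b', 'c', 'd'] -> ['d', 'a', 'b', 'c']
'b': index 2 in ['d', 'a', 'b', 'c'] -> ['b', 'd', 'a', 'c']
'c': index 3 in ['b', 'd', 'a', 'c'] -> ['c', 'b', 'd', 'a']
'a': index 3 in ['c', 'b', 'd', 'a'] -> ['a', 'c', 'b', 'd']
'a': index 0 in ['a', 'c', 'b', 'd'] -> ['a', 'c', 'b', 'd']
'd': index 3 in ['a', 'c', 'b', 'd'] -> ['d', 'a', 'c', 'b']
'd': index 0 in ['d', 'a', 'c', 'b'] -> ['d', 'a', 'c', 'b']
'a': index 1 in ['d', 'a', 'c', 'b'] -> ['a', 'd', 'c', 'b']
'a': index 0 in ['a', 'd', 'c', 'b'] -> ['a', 'd', 'c', 'b']


Output: [3, 2, 3, 3, 0, 3, 0, 1, 0]


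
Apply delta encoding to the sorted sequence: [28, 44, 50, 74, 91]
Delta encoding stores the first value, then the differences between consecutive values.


First value: 28
Deltas:
  44 - 28 = 16
  50 - 44 = 6
  74 - 50 = 24
  91 - 74 = 17


Delta encoded: [28, 16, 6, 24, 17]


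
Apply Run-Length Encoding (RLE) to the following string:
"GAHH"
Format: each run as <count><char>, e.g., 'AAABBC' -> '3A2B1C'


Scanning runs left to right:
  i=0: run of 'G' x 1 -> '1G'
  i=1: run of 'A' x 1 -> '1A'
  i=2: run of 'H' x 2 -> '2H'

RLE = 1G1A2H


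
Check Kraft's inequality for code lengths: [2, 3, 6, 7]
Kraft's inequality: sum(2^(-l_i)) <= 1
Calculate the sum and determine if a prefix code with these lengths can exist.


Sum = 2^(-2) + 2^(-3) + 2^(-6) + 2^(-7)
    = 0.25 + 0.125 + 0.015625 + 0.0078125
    = 51/128 = 0.3984375
Since 0.3984375 <= 1, Kraft's inequality IS satisfied.
A prefix code with these lengths CAN exist.

Kraft sum = 0.3984375. Satisfied.


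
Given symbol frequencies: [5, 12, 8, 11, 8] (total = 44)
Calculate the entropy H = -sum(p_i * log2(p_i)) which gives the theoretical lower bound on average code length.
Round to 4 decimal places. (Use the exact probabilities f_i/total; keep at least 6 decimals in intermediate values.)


Per-symbol terms -p_i * log2(p_i) with p_i = f_i/44:
  p = 5/44 = 0.113636: log2(p) = -3.137504, -p*log2(p) = 0.356534
  p = 12/44 = 0.272727: log2(p) = -1.874469, -p*log2(p) = 0.511219
  p = 8/44 = 0.181818: log2(p) = -2.459432, -p*log2(p) = 0.447169
  p = 11/44 = 0.250000: log2(p) = -2.000000, -p*log2(p) = 0.500000
  p = 8/44 = 0.181818: log2(p) = -2.459432, -p*log2(p) = 0.447169
H = 0.356534 + 0.511219 + 0.447169 + 0.500000 + 0.447169 = 2.262091

H = 2.2621 bits/symbol


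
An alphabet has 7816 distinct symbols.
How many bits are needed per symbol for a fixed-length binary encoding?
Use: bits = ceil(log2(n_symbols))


log2(7816) = 12.9322
Bracket: 2^12 = 4096 < 7816 <= 2^13 = 8192
So ceil(log2(7816)) = 13

bits = ceil(log2(7816)) = ceil(12.9322) = 13 bits


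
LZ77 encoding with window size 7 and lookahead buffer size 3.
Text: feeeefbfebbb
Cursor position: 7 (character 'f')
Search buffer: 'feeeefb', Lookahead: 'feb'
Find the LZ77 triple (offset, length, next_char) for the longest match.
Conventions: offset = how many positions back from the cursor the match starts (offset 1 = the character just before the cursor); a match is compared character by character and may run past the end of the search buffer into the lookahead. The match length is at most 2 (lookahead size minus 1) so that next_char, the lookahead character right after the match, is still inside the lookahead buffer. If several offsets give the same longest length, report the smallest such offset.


Try each offset into the search buffer:
  offset=1 (pos 6, char 'b'): match length 0
  offset=2 (pos 5, char 'f'): match length 1
  offset=3 (pos 4, char 'e'): match length 0
  offset=4 (pos 3, char 'e'): match length 0
  offset=5 (pos 2, char 'e'): match length 0
  offset=6 (pos 1, char 'e'): match length 0
  offset=7 (pos 0, char 'f'): match length 2
Longest match has length 2 at offset 7.
next_char = character at position 7 + 2 = 9 -> 'b'

Best match: offset=7, length=2 (matching 'fe' starting at position 0)
LZ77 triple: (7, 2, 'b')


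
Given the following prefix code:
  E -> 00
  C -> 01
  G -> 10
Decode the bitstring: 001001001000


Decoding step by step:
Bits 00 -> E
Bits 10 -> G
Bits 01 -> C
Bits 00 -> E
Bits 10 -> G
Bits 00 -> E


Decoded message: EGCEGE


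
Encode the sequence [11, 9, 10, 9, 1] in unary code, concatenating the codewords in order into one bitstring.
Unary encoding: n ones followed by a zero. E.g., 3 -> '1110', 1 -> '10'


Encode each number as n ones followed by a terminating 0:
  11 -> 111111111110 (12 bits)
  9 -> 1111111110 (10 bits)
  10 -> 11111111110 (11 bits)
  9 -> 1111111110 (10 bits)
  1 -> 10 (2 bits)
Total length = 12 + 10 + 11 + 10 + 2 = 45 bits.

Unary([11, 9, 10, 9, 1]) = 111111111110111111111011111111110111111111010 (45 bits)


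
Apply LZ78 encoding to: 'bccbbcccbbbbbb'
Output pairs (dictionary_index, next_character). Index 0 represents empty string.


LZ78 encoding steps:
Dictionary: {0: ''}
Step 1: w='' (idx 0), next='b' -> output (0, 'b'), add 'b' as idx 1
Step 2: w='' (idx 0), next='c' -> output (0, 'c'), add 'c' as idx 2
Step 3: w='c' (idx 2), next='b' -> output (2, 'b'), add 'cb' as idx 3
Step 4: w='b' (idx 1), next='c' -> output (1, 'c'), add 'bc' as idx 4
Step 5: w='c' (idx 2), next='c' -> output (2, 'c'), add 'cc' as idx 5
Step 6: w='b' (idx 1), next='b' -> output (1, 'b'), add 'bb' as idx 6
Step 7: w='bb' (idx 6), next='b' -> output (6, 'b'), add 'bbb' as idx 7
Step 8: w='b' (idx 1), end of input -> output (1, '')


Encoded: [(0, 'b'), (0, 'c'), (2, 'b'), (1, 'c'), (2, 'c'), (1, 'b'), (6, 'b'), (1, '')]


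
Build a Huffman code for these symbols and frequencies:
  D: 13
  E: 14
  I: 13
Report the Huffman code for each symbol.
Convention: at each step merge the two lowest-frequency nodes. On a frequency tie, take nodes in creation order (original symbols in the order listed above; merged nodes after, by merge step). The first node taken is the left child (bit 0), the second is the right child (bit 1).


Huffman tree construction:
Step 1: Merge D(13) + I(13) = 26
Step 2: Merge E(14) + (D+I)(26) = 40
Read each symbol's code off the tree from the root (left child = 0, right child = 1).

Codes:
  D: 10 (length 2)
  E: 0 (length 1)
  I: 11 (length 2)
Average code length: 66/40 = 1.6500 bits/symbol


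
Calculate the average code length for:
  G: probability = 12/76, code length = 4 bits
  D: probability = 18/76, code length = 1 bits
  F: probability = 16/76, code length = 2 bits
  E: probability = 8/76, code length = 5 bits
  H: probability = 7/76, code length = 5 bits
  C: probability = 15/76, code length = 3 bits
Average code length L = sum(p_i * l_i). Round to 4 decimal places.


Weighted contributions p_i * l_i:
  G: (12/76) * 4 = 48/76
  D: (18/76) * 1 = 18/76
  F: (16/76) * 2 = 32/76
  E: (8/76) * 5 = 40/76
  H: (7/76) * 5 = 35/76
  C: (15/76) * 3 = 45/76
Sum = (48 + 18 + 32 + 40 + 35 + 45)/76 = 218/76

L = 218/76 = 2.8684 bits/symbol


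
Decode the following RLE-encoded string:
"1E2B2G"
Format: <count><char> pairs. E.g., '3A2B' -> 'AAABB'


Expanding each <count><char> pair:
  1E -> 'E'
  2B -> 'BB'
  2G -> 'GG'

Decoded = EBBGG


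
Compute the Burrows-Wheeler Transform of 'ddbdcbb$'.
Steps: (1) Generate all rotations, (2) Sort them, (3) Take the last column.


Rotations (sorted):
  0: $ddbdcbb -> last char: b
  1: b$ddbdcb -> last char: b
  2: bb$ddbdc -> last char: c
  3: bdcbb$dd -> last char: d
  4: cbb$ddbd -> last char: d
  5: dbdcbb$d -> last char: d
  6: dcbb$ddb -> last char: b
  7: ddbdcbb$ -> last char: $


BWT = bbcdddb$


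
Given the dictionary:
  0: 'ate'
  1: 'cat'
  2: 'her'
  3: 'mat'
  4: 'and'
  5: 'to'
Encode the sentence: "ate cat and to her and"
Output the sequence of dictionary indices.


Look up each word in the dictionary:
  'ate' -> 0
  'cat' -> 1
  'and' -> 4
  'to' -> 5
  'her' -> 2
  'and' -> 4

Encoded: [0, 1, 4, 5, 2, 4]


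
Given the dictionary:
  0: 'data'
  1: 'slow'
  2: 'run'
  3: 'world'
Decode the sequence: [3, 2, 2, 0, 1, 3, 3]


Look up each index in the dictionary:
  3 -> 'world'
  2 -> 'run'
  2 -> 'run'
  0 -> 'data'
  1 -> 'slow'
  3 -> 'world'
  3 -> 'world'

Decoded: "world run run data slow world world"


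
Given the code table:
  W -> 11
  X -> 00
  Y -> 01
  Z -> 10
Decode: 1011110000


Decoding:
10 -> Z
11 -> W
11 -> W
00 -> X
00 -> X


Result: ZWWXX


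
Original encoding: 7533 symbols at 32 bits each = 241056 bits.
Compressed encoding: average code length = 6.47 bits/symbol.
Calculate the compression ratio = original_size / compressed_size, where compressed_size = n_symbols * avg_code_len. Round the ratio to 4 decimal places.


original_size = n_symbols * orig_bits = 7533 * 32 = 241056 bits
compressed_size = n_symbols * avg_code_len = 7533 * 6.47 = 48738.51 bits
ratio = original_size / compressed_size = 241056 / 48738.51 = 4.9459

Compression ratio = 4.9459


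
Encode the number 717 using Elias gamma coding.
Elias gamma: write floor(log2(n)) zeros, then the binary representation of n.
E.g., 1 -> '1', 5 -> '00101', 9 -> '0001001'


num_bits = floor(log2(717)) + 1 = 10
leading_zeros = num_bits - 1 = 9
binary(717) = 1011001101

Elias gamma(717) = '000000000' + '1011001101' = 0000000001011001101 (19 bits)


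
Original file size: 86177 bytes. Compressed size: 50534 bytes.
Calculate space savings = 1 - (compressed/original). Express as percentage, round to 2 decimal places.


ratio = compressed/original = 50534/86177 = 0.586398
savings = 1 - ratio = 1 - 0.586398 = 0.413602
as a percentage: 0.413602 * 100 = 41.36%

Space savings = 1 - 50534/86177 = 41.36%


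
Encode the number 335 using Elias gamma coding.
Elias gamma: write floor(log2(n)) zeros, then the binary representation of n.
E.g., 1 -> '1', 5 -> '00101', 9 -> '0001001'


num_bits = floor(log2(335)) + 1 = 9
leading_zeros = num_bits - 1 = 8
binary(335) = 101001111

Elias gamma(335) = '00000000' + '101001111' = 00000000101001111 (17 bits)


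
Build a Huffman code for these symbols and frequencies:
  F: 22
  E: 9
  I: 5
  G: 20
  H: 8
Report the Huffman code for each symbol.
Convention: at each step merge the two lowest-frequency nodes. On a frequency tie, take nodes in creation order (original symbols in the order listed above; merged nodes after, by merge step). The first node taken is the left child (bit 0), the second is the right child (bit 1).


Huffman tree construction:
Step 1: Merge I(5) + H(8) = 13
Step 2: Merge E(9) + (I+H)(13) = 22
Step 3: Merge G(20) + F(22) = 42
Step 4: Merge (E+(I+H))(22) + (G+F)(42) = 64
Read each symbol's code off the tree from the root (left child = 0, right child = 1).

Codes:
  F: 11 (length 2)
  E: 00 (length 2)
  I: 010 (length 3)
  G: 10 (length 2)
  H: 011 (length 3)
Average code length: 141/64 = 2.2031 bits/symbol


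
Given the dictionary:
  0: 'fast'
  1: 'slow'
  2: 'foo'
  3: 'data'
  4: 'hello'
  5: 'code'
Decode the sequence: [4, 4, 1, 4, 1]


Look up each index in the dictionary:
  4 -> 'hello'
  4 -> 'hello'
  1 -> 'slow'
  4 -> 'hello'
  1 -> 'slow'

Decoded: "hello hello slow hello slow"


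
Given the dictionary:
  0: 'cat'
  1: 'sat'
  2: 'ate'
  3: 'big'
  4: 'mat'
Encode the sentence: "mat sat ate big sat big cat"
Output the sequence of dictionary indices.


Look up each word in the dictionary:
  'mat' -> 4
  'sat' -> 1
  'ate' -> 2
  'big' -> 3
  'sat' -> 1
  'big' -> 3
  'cat' -> 0

Encoded: [4, 1, 2, 3, 1, 3, 0]


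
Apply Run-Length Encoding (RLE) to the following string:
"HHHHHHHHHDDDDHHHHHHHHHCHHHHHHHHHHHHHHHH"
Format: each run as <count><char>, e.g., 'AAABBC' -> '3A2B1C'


Scanning runs left to right:
  i=0: run of 'H' x 9 -> '9H'
  i=9: run of 'D' x 4 -> '4D'
  i=13: run of 'H' x 9 -> '9H'
  i=22: run of 'C' x 1 -> '1C'
  i=23: run of 'H' x 16 -> '16H'

RLE = 9H4D9H1C16H


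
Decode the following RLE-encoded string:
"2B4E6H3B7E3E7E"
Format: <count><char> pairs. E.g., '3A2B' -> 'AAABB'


Expanding each <count><char> pair:
  2B -> 'BB'
  4E -> 'EEEE'
  6H -> 'HHHHHH'
  3B -> 'BBB'
  7E -> 'EEEEEEE'
  3E -> 'EEE'
  7E -> 'EEEEEEE'

Decoded = BBEEEEHHHHHHBBBEEEEEEEEEEEEEEEEE


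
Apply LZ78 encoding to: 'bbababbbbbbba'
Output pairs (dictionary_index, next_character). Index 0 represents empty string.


LZ78 encoding steps:
Dictionary: {0: ''}
Step 1: w='' (idx 0), next='b' -> output (0, 'b'), add 'b' as idx 1
Step 2: w='b' (idx 1), next='a' -> output (1, 'a'), add 'ba' as idx 2
Step 3: w='ba' (idx 2), next='b' -> output (2, 'b'), add 'bab' as idx 3
Step 4: w='b' (idx 1), next='b' -> output (1, 'b'), add 'bb' as idx 4
Step 5: w='bb' (idx 4), next='b' -> output (4, 'b'), add 'bbb' as idx 5
Step 6: w='ba' (idx 2), end of input -> output (2, '')


Encoded: [(0, 'b'), (1, 'a'), (2, 'b'), (1, 'b'), (4, 'b'), (2, '')]


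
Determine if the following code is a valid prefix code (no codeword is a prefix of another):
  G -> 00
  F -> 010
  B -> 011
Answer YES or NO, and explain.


Checking each pair (does one codeword prefix another?):
  G='00' vs F='010': no prefix
  G='00' vs B='011': no prefix
  F='010' vs G='00': no prefix
  F='010' vs B='011': no prefix
  B='011' vs G='00': no prefix
  B='011' vs F='010': no prefix
No violation found over all pairs.

YES -- this is a valid prefix code. No codeword is a prefix of any other codeword.


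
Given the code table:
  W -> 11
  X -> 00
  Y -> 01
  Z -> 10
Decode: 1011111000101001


Decoding:
10 -> Z
11 -> W
11 -> W
10 -> Z
00 -> X
10 -> Z
10 -> Z
01 -> Y


Result: ZWWZXZZY


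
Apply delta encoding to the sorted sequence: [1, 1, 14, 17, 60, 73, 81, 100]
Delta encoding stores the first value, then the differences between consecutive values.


First value: 1
Deltas:
  1 - 1 = 0
  14 - 1 = 13
  17 - 14 = 3
  60 - 17 = 43
  73 - 60 = 13
  81 - 73 = 8
  100 - 81 = 19


Delta encoded: [1, 0, 13, 3, 43, 13, 8, 19]


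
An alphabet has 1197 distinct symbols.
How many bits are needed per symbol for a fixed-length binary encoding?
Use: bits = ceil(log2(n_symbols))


log2(1197) = 10.2252
Bracket: 2^10 = 1024 < 1197 <= 2^11 = 2048
So ceil(log2(1197)) = 11

bits = ceil(log2(1197)) = ceil(10.2252) = 11 bits


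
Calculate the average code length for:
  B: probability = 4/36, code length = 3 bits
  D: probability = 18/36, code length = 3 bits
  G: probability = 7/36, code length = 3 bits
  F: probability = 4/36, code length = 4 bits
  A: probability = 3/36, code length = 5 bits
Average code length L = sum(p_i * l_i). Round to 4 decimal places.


Weighted contributions p_i * l_i:
  B: (4/36) * 3 = 12/36
  D: (18/36) * 3 = 54/36
  G: (7/36) * 3 = 21/36
  F: (4/36) * 4 = 16/36
  A: (3/36) * 5 = 15/36
Sum = (12 + 54 + 21 + 16 + 15)/36 = 118/36

L = 118/36 = 3.2778 bits/symbol


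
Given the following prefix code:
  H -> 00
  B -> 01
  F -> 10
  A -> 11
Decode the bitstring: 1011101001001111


Decoding step by step:
Bits 10 -> F
Bits 11 -> A
Bits 10 -> F
Bits 10 -> F
Bits 01 -> B
Bits 00 -> H
Bits 11 -> A
Bits 11 -> A


Decoded message: FAFFBHAA


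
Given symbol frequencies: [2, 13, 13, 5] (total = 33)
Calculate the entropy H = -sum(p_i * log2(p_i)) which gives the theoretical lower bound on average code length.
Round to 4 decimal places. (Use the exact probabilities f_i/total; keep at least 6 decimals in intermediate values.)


Per-symbol terms -p_i * log2(p_i) with p_i = f_i/33:
  p = 2/33 = 0.060606: log2(p) = -4.044394, -p*log2(p) = 0.245115
  p = 13/33 = 0.393939: log2(p) = -1.343954, -p*log2(p) = 0.529437
  p = 13/33 = 0.393939: log2(p) = -1.343954, -p*log2(p) = 0.529437
  p = 5/33 = 0.151515: log2(p) = -2.722466, -p*log2(p) = 0.412495
H = 0.245115 + 0.529437 + 0.529437 + 0.412495 = 1.716484

H = 1.7165 bits/symbol


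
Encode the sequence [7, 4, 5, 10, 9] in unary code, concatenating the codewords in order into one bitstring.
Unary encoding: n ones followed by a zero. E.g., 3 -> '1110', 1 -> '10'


Encode each number as n ones followed by a terminating 0:
  7 -> 11111110 (8 bits)
  4 -> 11110 (5 bits)
  5 -> 111110 (6 bits)
  10 -> 11111111110 (11 bits)
  9 -> 1111111110 (10 bits)
Total length = 8 + 5 + 6 + 11 + 10 = 40 bits.

Unary([7, 4, 5, 10, 9]) = 1111111011110111110111111111101111111110 (40 bits)


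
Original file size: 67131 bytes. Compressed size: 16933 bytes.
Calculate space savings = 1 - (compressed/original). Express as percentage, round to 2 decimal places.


ratio = compressed/original = 16933/67131 = 0.252238
savings = 1 - ratio = 1 - 0.252238 = 0.747762
as a percentage: 0.747762 * 100 = 74.78%

Space savings = 1 - 16933/67131 = 74.78%


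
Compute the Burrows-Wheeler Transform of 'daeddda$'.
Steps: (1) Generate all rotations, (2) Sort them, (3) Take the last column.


Rotations (sorted):
  0: $daeddda -> last char: a
  1: a$daeddd -> last char: d
  2: aeddda$d -> last char: d
  3: da$daedd -> last char: d
  4: daeddda$ -> last char: $
  5: dda$daed -> last char: d
  6: ddda$dae -> last char: e
  7: eddda$da -> last char: a


BWT = addd$dea


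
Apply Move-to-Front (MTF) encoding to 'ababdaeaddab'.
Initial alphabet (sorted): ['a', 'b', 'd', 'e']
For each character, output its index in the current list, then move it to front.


MTF encoding:
'a': index 0 in ['a', 'b', 'd', 'e'] -> ['a', 'b', 'd', 'e']
'b': index 1 in ['a', 'b', 'd', 'e'] -> ['b', 'a', 'd', 'e']
'a': index 1 in ['b', 'a', 'd', 'e'] -> ['a', 'b', 'd', 'e']
'b': index 1 in ['a', 'b', 'd', 'e'] -> ['b', 'a', 'd', 'e']
'd': index 2 in ['b', 'a', 'd', 'e'] -> ['d', 'b', 'a', 'e']
'a': index 2 in ['d', 'b', 'a', 'e'] -> ['a', 'd', 'b', 'e']
'e': index 3 in ['a', 'd', 'b', 'e'] -> ['e', 'a', 'd', 'b']
'a': index 1 in ['e', 'a', 'd', 'b'] -> ['a', 'e', 'd', 'b']
'd': index 2 in ['a', 'e', 'd', 'b'] -> ['d', 'a', 'e', 'b']
'd': index 0 in ['d', 'a', 'e', 'b'] -> ['d', 'a', 'e', 'b']
'a': index 1 in ['d', 'a', 'e', 'b'] -> ['a', 'd', 'e', 'b']
'b': index 3 in ['a', 'd', 'e', 'b'] -> ['b', 'a', 'd', 'e']


Output: [0, 1, 1, 1, 2, 2, 3, 1, 2, 0, 1, 3]


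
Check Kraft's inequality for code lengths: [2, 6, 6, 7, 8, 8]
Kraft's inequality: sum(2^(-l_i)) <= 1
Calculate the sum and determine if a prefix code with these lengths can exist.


Sum = 2^(-2) + 2^(-6) + 2^(-6) + 2^(-7) + 2^(-8) + 2^(-8)
    = 0.25 + 0.015625 + 0.015625 + 0.0078125 + 0.00390625 + 0.00390625
    = 76/256 = 0.296875
Since 0.296875 <= 1, Kraft's inequality IS satisfied.
A prefix code with these lengths CAN exist.

Kraft sum = 0.296875. Satisfied.


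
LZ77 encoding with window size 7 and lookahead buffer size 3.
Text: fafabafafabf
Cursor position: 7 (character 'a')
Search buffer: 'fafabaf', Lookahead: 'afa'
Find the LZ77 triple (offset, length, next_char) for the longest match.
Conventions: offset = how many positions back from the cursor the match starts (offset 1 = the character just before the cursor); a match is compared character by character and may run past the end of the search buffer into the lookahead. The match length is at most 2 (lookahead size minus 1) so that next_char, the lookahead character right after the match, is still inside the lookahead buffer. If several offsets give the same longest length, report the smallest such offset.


Try each offset into the search buffer:
  offset=1 (pos 6, char 'f'): match length 0
  offset=2 (pos 5, char 'a'): match length 2
  offset=3 (pos 4, char 'b'): match length 0
  offset=4 (pos 3, char 'a'): match length 1
  offset=5 (pos 2, char 'f'): match length 0
  offset=6 (pos 1, char 'a'): match length 2
  offset=7 (pos 0, char 'f'): match length 0
Longest match has length 2, found at offsets 2, 6; take the smallest, offset 2.
next_char = character at position 7 + 2 = 9 -> 'a'

Best match: offset=2, length=2 (matching 'af' starting at position 5)
LZ77 triple: (2, 2, 'a')


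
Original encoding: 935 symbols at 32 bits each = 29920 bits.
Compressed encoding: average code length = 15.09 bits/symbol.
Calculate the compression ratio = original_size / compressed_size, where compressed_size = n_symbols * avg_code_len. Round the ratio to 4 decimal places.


original_size = n_symbols * orig_bits = 935 * 32 = 29920 bits
compressed_size = n_symbols * avg_code_len = 935 * 15.09 = 14109.15 bits
ratio = original_size / compressed_size = 29920 / 14109.15 = 2.1206

Compression ratio = 2.1206


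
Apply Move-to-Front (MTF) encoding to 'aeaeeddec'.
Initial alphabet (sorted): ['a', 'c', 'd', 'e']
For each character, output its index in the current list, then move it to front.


MTF encoding:
'a': index 0 in ['a', 'c', 'd', 'e'] -> ['a', 'c', 'd', 'e']
'e': index 3 in ['a', 'c', 'd', 'e'] -> ['e', 'a', 'c', 'd']
'a': index 1 in ['e', 'a', 'c', 'd'] -> ['a', 'e', 'c', 'd']
'e': index 1 in ['a', 'e', 'c', 'd'] -> ['e', 'a', 'c', 'd']
'e': index 0 in ['e', 'a', 'c', 'd'] -> ['e', 'a', 'c', 'd']
'd': index 3 in ['e', 'a', 'c', 'd'] -> ['d', 'e', 'a', 'c']
'd': index 0 in ['d', 'e', 'a', 'c'] -> ['d', 'e', 'a', 'c']
'e': index 1 in ['d', 'e', 'a', 'c'] -> ['e', 'd', 'a', 'c']
'c': index 3 in ['e', 'd', 'a', 'c'] -> ['c', 'e', 'd', 'a']


Output: [0, 3, 1, 1, 0, 3, 0, 1, 3]


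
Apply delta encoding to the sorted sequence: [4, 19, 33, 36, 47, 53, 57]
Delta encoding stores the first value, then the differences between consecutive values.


First value: 4
Deltas:
  19 - 4 = 15
  33 - 19 = 14
  36 - 33 = 3
  47 - 36 = 11
  53 - 47 = 6
  57 - 53 = 4


Delta encoded: [4, 15, 14, 3, 11, 6, 4]


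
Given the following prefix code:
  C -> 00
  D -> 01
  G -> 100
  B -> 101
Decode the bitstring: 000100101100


Decoding step by step:
Bits 00 -> C
Bits 01 -> D
Bits 00 -> C
Bits 101 -> B
Bits 100 -> G


Decoded message: CDCBG


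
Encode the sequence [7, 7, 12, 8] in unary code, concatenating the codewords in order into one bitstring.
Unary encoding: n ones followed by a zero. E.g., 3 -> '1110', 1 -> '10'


Encode each number as n ones followed by a terminating 0:
  7 -> 11111110 (8 bits)
  7 -> 11111110 (8 bits)
  12 -> 1111111111110 (13 bits)
  8 -> 111111110 (9 bits)
Total length = 8 + 8 + 13 + 9 = 38 bits.

Unary([7, 7, 12, 8]) = 11111110111111101111111111110111111110 (38 bits)


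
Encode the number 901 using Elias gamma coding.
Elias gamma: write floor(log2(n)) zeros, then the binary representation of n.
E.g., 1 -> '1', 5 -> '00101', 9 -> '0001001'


num_bits = floor(log2(901)) + 1 = 10
leading_zeros = num_bits - 1 = 9
binary(901) = 1110000101

Elias gamma(901) = '000000000' + '1110000101' = 0000000001110000101 (19 bits)


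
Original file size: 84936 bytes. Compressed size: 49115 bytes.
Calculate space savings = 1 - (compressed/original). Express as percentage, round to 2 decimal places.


ratio = compressed/original = 49115/84936 = 0.578259
savings = 1 - ratio = 1 - 0.578259 = 0.421741
as a percentage: 0.421741 * 100 = 42.17%

Space savings = 1 - 49115/84936 = 42.17%


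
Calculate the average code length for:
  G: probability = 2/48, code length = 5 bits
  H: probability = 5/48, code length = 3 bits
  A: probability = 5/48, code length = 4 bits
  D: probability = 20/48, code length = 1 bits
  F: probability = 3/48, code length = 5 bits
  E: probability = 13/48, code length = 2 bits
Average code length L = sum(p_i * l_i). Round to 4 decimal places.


Weighted contributions p_i * l_i:
  G: (2/48) * 5 = 10/48
  H: (5/48) * 3 = 15/48
  A: (5/48) * 4 = 20/48
  D: (20/48) * 1 = 20/48
  F: (3/48) * 5 = 15/48
  E: (13/48) * 2 = 26/48
Sum = (10 + 15 + 20 + 20 + 15 + 26)/48 = 106/48

L = 106/48 = 2.2083 bits/symbol


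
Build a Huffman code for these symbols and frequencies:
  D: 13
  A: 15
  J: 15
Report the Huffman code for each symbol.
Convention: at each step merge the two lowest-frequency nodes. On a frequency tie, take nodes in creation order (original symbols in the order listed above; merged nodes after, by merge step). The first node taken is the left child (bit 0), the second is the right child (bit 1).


Huffman tree construction:
Step 1: Merge D(13) + A(15) = 28
Step 2: Merge J(15) + (D+A)(28) = 43
Read each symbol's code off the tree from the root (left child = 0, right child = 1).

Codes:
  D: 10 (length 2)
  A: 11 (length 2)
  J: 0 (length 1)
Average code length: 71/43 = 1.6512 bits/symbol


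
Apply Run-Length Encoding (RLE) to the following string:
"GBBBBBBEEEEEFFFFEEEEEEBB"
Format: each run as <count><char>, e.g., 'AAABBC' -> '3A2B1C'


Scanning runs left to right:
  i=0: run of 'G' x 1 -> '1G'
  i=1: run of 'B' x 6 -> '6B'
  i=7: run of 'E' x 5 -> '5E'
  i=12: run of 'F' x 4 -> '4F'
  i=16: run of 'E' x 6 -> '6E'
  i=22: run of 'B' x 2 -> '2B'

RLE = 1G6B5E4F6E2B


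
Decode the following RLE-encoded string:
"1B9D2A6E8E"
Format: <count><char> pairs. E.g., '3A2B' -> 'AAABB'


Expanding each <count><char> pair:
  1B -> 'B'
  9D -> 'DDDDDDDDD'
  2A -> 'AA'
  6E -> 'EEEEEE'
  8E -> 'EEEEEEEE'

Decoded = BDDDDDDDDDAAEEEEEEEEEEEEEE


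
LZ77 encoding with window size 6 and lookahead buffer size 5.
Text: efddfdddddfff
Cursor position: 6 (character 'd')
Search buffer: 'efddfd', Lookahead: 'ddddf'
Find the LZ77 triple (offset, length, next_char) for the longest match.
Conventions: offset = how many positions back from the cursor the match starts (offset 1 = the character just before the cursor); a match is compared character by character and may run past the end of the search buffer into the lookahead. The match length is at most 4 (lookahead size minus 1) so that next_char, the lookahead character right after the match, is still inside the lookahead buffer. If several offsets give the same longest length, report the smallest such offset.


Try each offset into the search buffer:
  offset=1 (pos 5, char 'd'): match length 4
  offset=2 (pos 4, char 'f'): match length 0
  offset=3 (pos 3, char 'd'): match length 1
  offset=4 (pos 2, char 'd'): match length 2
  offset=5 (pos 1, char 'f'): match length 0
  offset=6 (pos 0, char 'e'): match length 0
Longest match has length 4 at offset 1.
next_char = character at position 6 + 4 = 10 -> 'f'

Best match: offset=1, length=4 (matching 'dddd' starting at position 5)
LZ77 triple: (1, 4, 'f')


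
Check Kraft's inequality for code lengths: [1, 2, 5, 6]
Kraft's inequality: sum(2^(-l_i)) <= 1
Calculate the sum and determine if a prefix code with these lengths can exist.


Sum = 2^(-1) + 2^(-2) + 2^(-5) + 2^(-6)
    = 0.5 + 0.25 + 0.03125 + 0.015625
    = 51/64 = 0.796875
Since 0.796875 <= 1, Kraft's inequality IS satisfied.
A prefix code with these lengths CAN exist.

Kraft sum = 0.796875. Satisfied.


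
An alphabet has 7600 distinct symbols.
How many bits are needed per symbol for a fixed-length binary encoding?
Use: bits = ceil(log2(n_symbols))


log2(7600) = 12.8918
Bracket: 2^12 = 4096 < 7600 <= 2^13 = 8192
So ceil(log2(7600)) = 13

bits = ceil(log2(7600)) = ceil(12.8918) = 13 bits


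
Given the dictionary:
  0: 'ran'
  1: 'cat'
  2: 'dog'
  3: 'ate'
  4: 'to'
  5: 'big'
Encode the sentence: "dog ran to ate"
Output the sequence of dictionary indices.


Look up each word in the dictionary:
  'dog' -> 2
  'ran' -> 0
  'to' -> 4
  'ate' -> 3

Encoded: [2, 0, 4, 3]


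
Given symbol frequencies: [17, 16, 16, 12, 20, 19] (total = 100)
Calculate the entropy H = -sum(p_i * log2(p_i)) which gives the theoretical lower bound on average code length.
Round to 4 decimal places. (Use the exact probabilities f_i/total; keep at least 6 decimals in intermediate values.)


Per-symbol terms -p_i * log2(p_i) with p_i = f_i/100:
  p = 17/100 = 0.170000: log2(p) = -2.556393, -p*log2(p) = 0.434587
  p = 16/100 = 0.160000: log2(p) = -2.643856, -p*log2(p) = 0.423017
  p = 16/100 = 0.160000: log2(p) = -2.643856, -p*log2(p) = 0.423017
  p = 12/100 = 0.120000: log2(p) = -3.058894, -p*log2(p) = 0.367067
  p = 20/100 = 0.200000: log2(p) = -2.321928, -p*log2(p) = 0.464386
  p = 19/100 = 0.190000: log2(p) = -2.395929, -p*log2(p) = 0.455226
H = 0.434587 + 0.423017 + 0.423017 + 0.367067 + 0.464386 + 0.455226 = 2.567300

H = 2.5673 bits/symbol


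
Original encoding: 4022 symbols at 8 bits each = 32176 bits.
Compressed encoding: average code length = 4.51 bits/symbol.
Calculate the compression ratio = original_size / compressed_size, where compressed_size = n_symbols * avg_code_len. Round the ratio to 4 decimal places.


original_size = n_symbols * orig_bits = 4022 * 8 = 32176 bits
compressed_size = n_symbols * avg_code_len = 4022 * 4.51 = 18139.22 bits
ratio = original_size / compressed_size = 32176 / 18139.22 = 1.7738

Compression ratio = 1.7738


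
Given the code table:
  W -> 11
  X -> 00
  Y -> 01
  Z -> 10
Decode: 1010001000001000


Decoding:
10 -> Z
10 -> Z
00 -> X
10 -> Z
00 -> X
00 -> X
10 -> Z
00 -> X


Result: ZZXZXXZX


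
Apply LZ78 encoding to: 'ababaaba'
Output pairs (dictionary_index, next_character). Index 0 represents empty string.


LZ78 encoding steps:
Dictionary: {0: ''}
Step 1: w='' (idx 0), next='a' -> output (0, 'a'), add 'a' as idx 1
Step 2: w='' (idx 0), next='b' -> output (0, 'b'), add 'b' as idx 2
Step 3: w='a' (idx 1), next='b' -> output (1, 'b'), add 'ab' as idx 3
Step 4: w='a' (idx 1), next='a' -> output (1, 'a'), add 'aa' as idx 4
Step 5: w='b' (idx 2), next='a' -> output (2, 'a'), add 'ba' as idx 5


Encoded: [(0, 'a'), (0, 'b'), (1, 'b'), (1, 'a'), (2, 'a')]


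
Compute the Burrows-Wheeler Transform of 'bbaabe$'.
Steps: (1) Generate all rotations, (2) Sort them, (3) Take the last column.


Rotations (sorted):
  0: $bbaabe -> last char: e
  1: aabe$bb -> last char: b
  2: abe$bba -> last char: a
  3: baabe$b -> last char: b
  4: bbaabe$ -> last char: $
  5: be$bbaa -> last char: a
  6: e$bbaab -> last char: b


BWT = ebab$ab


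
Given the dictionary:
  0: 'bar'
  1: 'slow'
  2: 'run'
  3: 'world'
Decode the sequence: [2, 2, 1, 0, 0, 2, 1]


Look up each index in the dictionary:
  2 -> 'run'
  2 -> 'run'
  1 -> 'slow'
  0 -> 'bar'
  0 -> 'bar'
  2 -> 'run'
  1 -> 'slow'

Decoded: "run run slow bar bar run slow"


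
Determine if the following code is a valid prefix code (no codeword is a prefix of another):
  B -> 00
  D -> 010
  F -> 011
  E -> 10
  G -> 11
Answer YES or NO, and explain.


Checking each pair (does one codeword prefix another?):
  B='00' vs D='010': no prefix
  B='00' vs F='011': no prefix
  B='00' vs E='10': no prefix
  B='00' vs G='11': no prefix
  D='010' vs B='00': no prefix
  D='010' vs F='011': no prefix
  D='010' vs E='10': no prefix
  D='010' vs G='11': no prefix
  F='011' vs B='00': no prefix
  F='011' vs D='010': no prefix
  F='011' vs E='10': no prefix
  F='011' vs G='11': no prefix
  E='10' vs B='00': no prefix
  E='10' vs D='010': no prefix
  E='10' vs F='011': no prefix
  E='10' vs G='11': no prefix
  G='11' vs B='00': no prefix
  G='11' vs D='010': no prefix
  G='11' vs F='011': no prefix
  G='11' vs E='10': no prefix
No violation found over all pairs.

YES -- this is a valid prefix code. No codeword is a prefix of any other codeword.


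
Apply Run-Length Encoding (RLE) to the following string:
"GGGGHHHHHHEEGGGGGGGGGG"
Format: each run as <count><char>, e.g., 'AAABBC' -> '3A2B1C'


Scanning runs left to right:
  i=0: run of 'G' x 4 -> '4G'
  i=4: run of 'H' x 6 -> '6H'
  i=10: run of 'E' x 2 -> '2E'
  i=12: run of 'G' x 10 -> '10G'

RLE = 4G6H2E10G


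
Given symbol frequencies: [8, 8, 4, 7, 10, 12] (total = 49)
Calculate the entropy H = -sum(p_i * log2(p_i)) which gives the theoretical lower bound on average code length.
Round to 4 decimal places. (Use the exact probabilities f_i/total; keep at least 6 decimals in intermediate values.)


Per-symbol terms -p_i * log2(p_i) with p_i = f_i/49:
  p = 8/49 = 0.163265: log2(p) = -2.614710, -p*log2(p) = 0.426891
  p = 8/49 = 0.163265: log2(p) = -2.614710, -p*log2(p) = 0.426891
  p = 4/49 = 0.081633: log2(p) = -3.614710, -p*log2(p) = 0.295078
  p = 7/49 = 0.142857: log2(p) = -2.807355, -p*log2(p) = 0.401051
  p = 10/49 = 0.204082: log2(p) = -2.292782, -p*log2(p) = 0.467915
  p = 12/49 = 0.244898: log2(p) = -2.029747, -p*log2(p) = 0.497081
H = 0.426891 + 0.426891 + 0.295078 + 0.401051 + 0.467915 + 0.497081 = 2.514907

H = 2.5149 bits/symbol


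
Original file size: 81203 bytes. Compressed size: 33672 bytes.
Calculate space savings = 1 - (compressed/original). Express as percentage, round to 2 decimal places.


ratio = compressed/original = 33672/81203 = 0.414664
savings = 1 - ratio = 1 - 0.414664 = 0.585336
as a percentage: 0.585336 * 100 = 58.53%

Space savings = 1 - 33672/81203 = 58.53%


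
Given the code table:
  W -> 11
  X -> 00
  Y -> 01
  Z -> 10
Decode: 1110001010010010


Decoding:
11 -> W
10 -> Z
00 -> X
10 -> Z
10 -> Z
01 -> Y
00 -> X
10 -> Z


Result: WZXZZYXZ


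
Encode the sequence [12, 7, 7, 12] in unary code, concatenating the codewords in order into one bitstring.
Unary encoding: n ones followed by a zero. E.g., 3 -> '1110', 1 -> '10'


Encode each number as n ones followed by a terminating 0:
  12 -> 1111111111110 (13 bits)
  7 -> 11111110 (8 bits)
  7 -> 11111110 (8 bits)
  12 -> 1111111111110 (13 bits)
Total length = 13 + 8 + 8 + 13 = 42 bits.

Unary([12, 7, 7, 12]) = 111111111111011111110111111101111111111110 (42 bits)


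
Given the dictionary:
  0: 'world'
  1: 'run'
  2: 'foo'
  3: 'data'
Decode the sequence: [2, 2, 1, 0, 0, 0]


Look up each index in the dictionary:
  2 -> 'foo'
  2 -> 'foo'
  1 -> 'run'
  0 -> 'world'
  0 -> 'world'
  0 -> 'world'

Decoded: "foo foo run world world world"


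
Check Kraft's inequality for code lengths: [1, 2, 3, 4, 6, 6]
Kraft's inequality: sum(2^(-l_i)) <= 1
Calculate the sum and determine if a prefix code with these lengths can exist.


Sum = 2^(-1) + 2^(-2) + 2^(-3) + 2^(-4) + 2^(-6) + 2^(-6)
    = 0.5 + 0.25 + 0.125 + 0.0625 + 0.015625 + 0.015625
    = 62/64 = 0.96875
Since 0.96875 <= 1, Kraft's inequality IS satisfied.
A prefix code with these lengths CAN exist.

Kraft sum = 0.96875. Satisfied.


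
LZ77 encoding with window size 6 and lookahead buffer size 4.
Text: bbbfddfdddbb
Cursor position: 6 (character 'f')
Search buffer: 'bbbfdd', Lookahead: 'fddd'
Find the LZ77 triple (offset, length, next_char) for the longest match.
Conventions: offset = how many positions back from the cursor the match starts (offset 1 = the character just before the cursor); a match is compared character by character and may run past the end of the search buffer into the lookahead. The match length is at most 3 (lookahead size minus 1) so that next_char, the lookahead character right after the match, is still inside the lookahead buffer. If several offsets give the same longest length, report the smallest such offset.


Try each offset into the search buffer:
  offset=1 (pos 5, char 'd'): match length 0
  offset=2 (pos 4, char 'd'): match length 0
  offset=3 (pos 3, char 'f'): match length 3
  offset=4 (pos 2, char 'b'): match length 0
  offset=5 (pos 1, char 'b'): match length 0
  offset=6 (pos 0, char 'b'): match length 0
Longest match has length 3 at offset 3.
next_char = character at position 6 + 3 = 9 -> 'd'

Best match: offset=3, length=3 (matching 'fdd' starting at position 3)
LZ77 triple: (3, 3, 'd')


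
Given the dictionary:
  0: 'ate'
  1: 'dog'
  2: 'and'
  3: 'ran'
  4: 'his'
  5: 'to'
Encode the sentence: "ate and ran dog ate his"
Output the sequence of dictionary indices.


Look up each word in the dictionary:
  'ate' -> 0
  'and' -> 2
  'ran' -> 3
  'dog' -> 1
  'ate' -> 0
  'his' -> 4

Encoded: [0, 2, 3, 1, 0, 4]


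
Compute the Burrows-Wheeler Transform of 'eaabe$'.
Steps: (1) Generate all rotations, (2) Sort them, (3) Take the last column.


Rotations (sorted):
  0: $eaabe -> last char: e
  1: aabe$e -> last char: e
  2: abe$ea -> last char: a
  3: be$eaa -> last char: a
  4: e$eaab -> last char: b
  5: eaabe$ -> last char: $


BWT = eeaab$


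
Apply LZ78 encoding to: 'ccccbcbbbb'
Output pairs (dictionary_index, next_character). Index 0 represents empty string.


LZ78 encoding steps:
Dictionary: {0: ''}
Step 1: w='' (idx 0), next='c' -> output (0, 'c'), add 'c' as idx 1
Step 2: w='c' (idx 1), next='c' -> output (1, 'c'), add 'cc' as idx 2
Step 3: w='c' (idx 1), next='b' -> output (1, 'b'), add 'cb' as idx 3
Step 4: w='cb' (idx 3), next='b' -> output (3, 'b'), add 'cbb' as idx 4
Step 5: w='' (idx 0), next='b' -> output (0, 'b'), add 'b' as idx 5
Step 6: w='b' (idx 5), end of input -> output (5, '')


Encoded: [(0, 'c'), (1, 'c'), (1, 'b'), (3, 'b'), (0, 'b'), (5, '')]


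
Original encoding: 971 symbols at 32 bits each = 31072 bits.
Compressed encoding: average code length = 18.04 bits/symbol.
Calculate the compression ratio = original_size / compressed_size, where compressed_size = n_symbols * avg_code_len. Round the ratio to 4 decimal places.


original_size = n_symbols * orig_bits = 971 * 32 = 31072 bits
compressed_size = n_symbols * avg_code_len = 971 * 18.04 = 17516.84 bits
ratio = original_size / compressed_size = 31072 / 17516.84 = 1.7738

Compression ratio = 1.7738


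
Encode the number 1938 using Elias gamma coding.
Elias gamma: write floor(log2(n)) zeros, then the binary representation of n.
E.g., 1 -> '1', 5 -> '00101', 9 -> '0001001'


num_bits = floor(log2(1938)) + 1 = 11
leading_zeros = num_bits - 1 = 10
binary(1938) = 11110010010

Elias gamma(1938) = '0000000000' + '11110010010' = 000000000011110010010 (21 bits)


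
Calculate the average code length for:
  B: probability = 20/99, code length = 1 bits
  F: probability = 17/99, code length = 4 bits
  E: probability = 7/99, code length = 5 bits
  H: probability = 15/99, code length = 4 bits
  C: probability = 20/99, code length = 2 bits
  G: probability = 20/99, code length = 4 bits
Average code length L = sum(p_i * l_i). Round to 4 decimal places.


Weighted contributions p_i * l_i:
  B: (20/99) * 1 = 20/99
  F: (17/99) * 4 = 68/99
  E: (7/99) * 5 = 35/99
  H: (15/99) * 4 = 60/99
  C: (20/99) * 2 = 40/99
  G: (20/99) * 4 = 80/99
Sum = (20 + 68 + 35 + 60 + 40 + 80)/99 = 303/99

L = 303/99 = 3.0606 bits/symbol


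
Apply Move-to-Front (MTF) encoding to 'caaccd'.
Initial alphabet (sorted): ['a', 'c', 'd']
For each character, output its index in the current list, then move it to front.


MTF encoding:
'c': index 1 in ['a', 'c', 'd'] -> ['c', 'a', 'd']
'a': index 1 in ['c', 'a', 'd'] -> ['a', 'c', 'd']
'a': index 0 in ['a', 'c', 'd'] -> ['a', 'c', 'd']
'c': index 1 in ['a', 'c', 'd'] -> ['c', 'a', 'd']
'c': index 0 in ['c', 'a', 'd'] -> ['c', 'a', 'd']
'd': index 2 in ['c', 'a', 'd'] -> ['d', 'c', 'a']


Output: [1, 1, 0, 1, 0, 2]


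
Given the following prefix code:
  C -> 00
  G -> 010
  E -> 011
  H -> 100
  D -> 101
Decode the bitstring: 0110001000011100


Decoding step by step:
Bits 011 -> E
Bits 00 -> C
Bits 010 -> G
Bits 00 -> C
Bits 011 -> E
Bits 100 -> H


Decoded message: ECGCEH


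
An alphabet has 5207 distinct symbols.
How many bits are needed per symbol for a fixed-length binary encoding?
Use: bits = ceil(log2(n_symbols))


log2(5207) = 12.3462
Bracket: 2^12 = 4096 < 5207 <= 2^13 = 8192
So ceil(log2(5207)) = 13

bits = ceil(log2(5207)) = ceil(12.3462) = 13 bits


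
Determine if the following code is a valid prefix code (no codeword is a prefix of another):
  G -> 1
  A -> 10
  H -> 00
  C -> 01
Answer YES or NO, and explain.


Checking each pair (does one codeword prefix another?):
  G='1' vs A='10': prefix -- VIOLATION

NO -- this is NOT a valid prefix code. G (1) is a prefix of A (10).


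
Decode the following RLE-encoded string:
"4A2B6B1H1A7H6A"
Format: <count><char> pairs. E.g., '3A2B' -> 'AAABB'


Expanding each <count><char> pair:
  4A -> 'AAAA'
  2B -> 'BB'
  6B -> 'BBBBBB'
  1H -> 'H'
  1A -> 'A'
  7H -> 'HHHHHHH'
  6A -> 'AAAAAA'

Decoded = AAAABBBBBBBBHAHHHHHHHAAAAAA


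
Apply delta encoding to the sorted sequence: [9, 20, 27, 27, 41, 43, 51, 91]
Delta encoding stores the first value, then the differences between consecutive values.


First value: 9
Deltas:
  20 - 9 = 11
  27 - 20 = 7
  27 - 27 = 0
  41 - 27 = 14
  43 - 41 = 2
  51 - 43 = 8
  91 - 51 = 40


Delta encoded: [9, 11, 7, 0, 14, 2, 8, 40]


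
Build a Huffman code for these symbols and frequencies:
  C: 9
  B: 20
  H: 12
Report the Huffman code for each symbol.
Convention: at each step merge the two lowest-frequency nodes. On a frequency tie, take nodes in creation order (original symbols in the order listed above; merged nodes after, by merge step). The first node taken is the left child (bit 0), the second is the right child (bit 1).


Huffman tree construction:
Step 1: Merge C(9) + H(12) = 21
Step 2: Merge B(20) + (C+H)(21) = 41
Read each symbol's code off the tree from the root (left child = 0, right child = 1).

Codes:
  C: 10 (length 2)
  B: 0 (length 1)
  H: 11 (length 2)
Average code length: 62/41 = 1.5122 bits/symbol
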